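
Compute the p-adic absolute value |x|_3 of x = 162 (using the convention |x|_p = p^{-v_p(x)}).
|162|_3 = 1/81

Step 1 — compute v_3(x) by factoring powers of 3 out of the numerator and denominator: v_3(162) = 4. Step 2 — apply |x|_p = p^{-v_p(x)} = 3^{-4} = 1/81.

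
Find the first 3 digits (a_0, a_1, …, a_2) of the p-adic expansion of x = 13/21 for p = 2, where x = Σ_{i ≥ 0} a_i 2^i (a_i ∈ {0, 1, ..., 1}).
(a_0, …, a_2) = (1, 0, 0)

v_2(13/21) = 0 (numerator and denominator both coprime to 2), so x ∈ ℤ_2^×. Compute digits iteratively via a_i = x_i mod 2, x_{i+1} = (x_i − a_i)/2, with x_0 = x:
  x_0 = 13/21;  a_0 = 1;  x_1 = (x_0 − 1)/2 = -4/21
  x_1 = -4/21;  a_1 = 0;  x_2 = (x_1 − 0)/2 = -2/21
  x_2 = -2/21;  a_2 = 0;  x_3 = (x_2 − 0)/2 = -1/21
Digits: (1, 0, 0).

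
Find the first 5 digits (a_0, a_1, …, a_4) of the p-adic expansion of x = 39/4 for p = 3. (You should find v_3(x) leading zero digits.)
(a_0, …, a_4) = (0, 1, 0, 1, 2)

v_3(39/4) = 1, so a_0 = ... = a_0 = 0. Factor out: x = 3^1 · u with u = 13/4 a unit in ℤ_3. Expand u iteratively via a_{v+i} = u_i mod 3, u_{i+1} = (u_i − a_{v+i})/3:
  u_0 = 13/4;  a_1 = 1;  u_1 = (u_0 − 1)/3 = 3/4
  u_1 = 3/4;  a_2 = 0;  u_2 = (u_1 − 0)/3 = 1/4
  u_2 = 1/4;  a_3 = 1;  u_3 = (u_2 − 1)/3 = -1/4
  u_3 = -1/4;  a_4 = 2;  u_4 = (u_3 − 2)/3 = -3/4
Digits: (0, 1, 0, 1, 2).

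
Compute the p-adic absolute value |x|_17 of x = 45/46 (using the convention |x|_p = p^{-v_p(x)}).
|45/46|_17 = 1

Step 1 — compute v_17(x) by factoring powers of 17 out of the numerator and denominator: v_17(45/46) = 0. Step 2 — apply |x|_p = p^{-v_p(x)} = 17^{0} = 1.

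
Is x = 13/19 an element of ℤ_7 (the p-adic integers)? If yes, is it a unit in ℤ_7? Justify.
x ∈ ℤ_7^× (unit); v_7(x) = 0

ℤ_7 = {x ∈ ℚ_7 : v_7(x) ≥ 0} and ℤ_7^× = {x ∈ ℤ_7 : v_7(x) = 0}. Here v_7(13/19) = v_7(num) − v_7(den) = 0; compare against these criteria.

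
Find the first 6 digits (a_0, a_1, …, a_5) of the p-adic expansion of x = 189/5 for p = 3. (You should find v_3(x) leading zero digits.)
(a_0, …, a_5) = (0, 0, 0, 2, 1, 2)

v_3(189/5) = 3, so a_0 = ... = a_2 = 0. Factor out: x = 3^3 · u with u = 7/5 a unit in ℤ_3. Expand u iteratively via a_{v+i} = u_i mod 3, u_{i+1} = (u_i − a_{v+i})/3:
  u_0 = 7/5;  a_3 = 2;  u_1 = (u_0 − 2)/3 = -1/5
  u_1 = -1/5;  a_4 = 1;  u_2 = (u_1 − 1)/3 = -2/5
  u_2 = -2/5;  a_5 = 2;  u_3 = (u_2 − 2)/3 = -4/5
Digits: (0, 0, 0, 2, 1, 2).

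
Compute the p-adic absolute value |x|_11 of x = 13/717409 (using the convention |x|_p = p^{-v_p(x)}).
|13/717409|_11 = 14641

Step 1 — compute v_11(x) by factoring powers of 11 out of the numerator and denominator: v_11(13/717409) = -4. Step 2 — apply |x|_p = p^{-v_p(x)} = 11^{4} = 14641.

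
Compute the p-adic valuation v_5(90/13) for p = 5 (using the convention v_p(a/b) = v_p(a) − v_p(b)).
v_5(90/13) = 1

Factor powers of 5 from the numerator and denominator of the reduced fraction: 90 = 5^1 · 18 and 13 = 5^0 · 13. Apply v_p(a/b) = v_p(a) − v_p(b): v_5(90/13) = 1 − 0 = 1.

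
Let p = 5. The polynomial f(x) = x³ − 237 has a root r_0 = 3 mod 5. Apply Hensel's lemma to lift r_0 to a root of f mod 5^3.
r_2 = 58 (mod 125)

Hensel: r_{i+1} = r_i − f(r_i)/f′(r_i) mod 5^{i+2}, where f′(x) = 3x². Iterate:
  r_0 = 3 (mod 5)
  r_1 = 8 (mod 25)
  r_2 = 58 (mod 125)
Final: r = 58 with f(r) ≡ 0 mod 5^3.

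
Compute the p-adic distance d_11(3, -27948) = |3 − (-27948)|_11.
d_11(3, -27948) = 1/1331

Step 1 — x − y = 3 − (-27948) = 27951. Step 2 — v_11(27951) = 3 (factor: 27951 = (11^3 · 21); the sign does not affect v_p). Step 3 — |x − y|_11 = 11^{-3} = 1/1331.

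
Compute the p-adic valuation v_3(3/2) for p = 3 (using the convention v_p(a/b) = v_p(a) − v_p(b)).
v_3(3/2) = 1

Factor powers of 3 from the numerator and denominator of the reduced fraction: 3 = 3^1 · 1 and 2 = 3^0 · 2. Apply v_p(a/b) = v_p(a) − v_p(b): v_3(3/2) = 1 − 0 = 1.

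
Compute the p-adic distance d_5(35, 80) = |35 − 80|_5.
d_5(35, 80) = 1/5

Step 1 — x − y = 35 − 80 = -45. Step 2 — v_5(-45) = 1 (factor: -45 = −(5^1 · 9); the sign does not affect v_p). Step 3 — |x − y|_5 = 5^{-1} = 1/5.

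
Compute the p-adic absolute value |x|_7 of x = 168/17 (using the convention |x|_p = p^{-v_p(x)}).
|168/17|_7 = 1/7

Step 1 — compute v_7(x) by factoring powers of 7 out of the numerator and denominator: v_7(168/17) = 1. Step 2 — apply |x|_p = p^{-v_p(x)} = 7^{-1} = 1/7.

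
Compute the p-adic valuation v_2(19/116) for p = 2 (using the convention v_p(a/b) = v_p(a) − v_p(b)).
v_2(19/116) = -2

Factor powers of 2 from the numerator and denominator of the reduced fraction: 19 = 2^0 · 19 and 116 = 2^2 · 29. Apply v_p(a/b) = v_p(a) − v_p(b): v_2(19/116) = 0 − 2 = -2.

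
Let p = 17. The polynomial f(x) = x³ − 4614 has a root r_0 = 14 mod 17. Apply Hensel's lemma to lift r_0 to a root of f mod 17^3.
r_2 = 3669 (mod 4913)

Hensel: r_{i+1} = r_i − f(r_i)/f′(r_i) mod 17^{i+2}, where f′(x) = 3x². Iterate:
  r_0 = 14 (mod 17)
  r_1 = 201 (mod 289)
  r_2 = 3669 (mod 4913)
Final: r = 3669 with f(r) ≡ 0 mod 17^3.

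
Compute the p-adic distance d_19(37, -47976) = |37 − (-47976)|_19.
d_19(37, -47976) = 1/6859

Step 1 — x − y = 37 − (-47976) = 48013. Step 2 — v_19(48013) = 3 (factor: 48013 = (19^3 · 7); the sign does not affect v_p). Step 3 — |x − y|_19 = 19^{-3} = 1/6859.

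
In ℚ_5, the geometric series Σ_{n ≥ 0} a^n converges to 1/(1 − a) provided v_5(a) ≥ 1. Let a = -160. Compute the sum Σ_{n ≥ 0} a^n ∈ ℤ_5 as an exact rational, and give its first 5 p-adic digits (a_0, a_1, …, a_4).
Σ a^n = 1/(1 − a) = 1/161;  first 5 digits = (1, 3, 2, 0, 3)

v_5(a) = 1 ≥ 1, so the series converges in ℤ_5 to 1/(1 − a) = 1/(1 − (-160)) = 1/161. Expand this rational in ℤ_5: compute digits iteratively via d_i = x_i mod 5, x_{i+1} = (x_i − d_i)/5. The first 5 digits are (1, 3, 2, 0, 3).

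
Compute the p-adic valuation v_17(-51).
v_17(-51) = 1

v_17(n) is the largest exponent k such that 17^k divides n. Factor out: -51 = -17^1 · 3. (Sign doesn't affect v_p.) So v_17(-51) = 1.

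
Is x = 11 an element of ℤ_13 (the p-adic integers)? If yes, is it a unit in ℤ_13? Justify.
x ∈ ℤ_13^× (unit); v_13(x) = 0

ℤ_13 = {x ∈ ℚ_13 : v_13(x) ≥ 0} and ℤ_13^× = {x ∈ ℤ_13 : v_13(x) = 0}. Here v_13(11) = v_13(num) − v_13(den) = 0; compare against these criteria.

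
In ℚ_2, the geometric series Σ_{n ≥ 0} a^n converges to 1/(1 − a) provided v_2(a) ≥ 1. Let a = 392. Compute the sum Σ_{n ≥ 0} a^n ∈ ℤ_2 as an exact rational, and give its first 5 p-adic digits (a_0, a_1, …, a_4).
Σ a^n = 1/(1 − a) = -1/391;  first 5 digits = (1, 0, 0, 1, 0)

v_2(a) = 3 ≥ 1, so the series converges in ℤ_2 to 1/(1 − a) = 1/(1 − 392) = -1/391. Expand this rational in ℤ_2: compute digits iteratively via d_i = x_i mod 2, x_{i+1} = (x_i − d_i)/2. The first 5 digits are (1, 0, 0, 1, 0).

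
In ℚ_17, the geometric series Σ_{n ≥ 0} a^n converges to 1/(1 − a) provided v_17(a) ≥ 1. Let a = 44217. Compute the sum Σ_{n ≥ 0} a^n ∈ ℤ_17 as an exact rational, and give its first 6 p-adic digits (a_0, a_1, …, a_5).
Σ a^n = 1/(1 − a) = -1/44216;  first 6 digits = (1, 0, 0, 9, 0, 0)

v_17(a) = 3 ≥ 1, so the series converges in ℤ_17 to 1/(1 − a) = 1/(1 − 44217) = -1/44216. Expand this rational in ℤ_17: compute digits iteratively via d_i = x_i mod 17, x_{i+1} = (x_i − d_i)/17. The first 6 digits are (1, 0, 0, 9, 0, 0).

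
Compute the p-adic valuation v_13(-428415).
v_13(-428415) = 4

v_13(n) is the largest exponent k such that 13^k divides n. Factor out: -428415 = -13^4 · 15. (Sign doesn't affect v_p.) So v_13(-428415) = 4.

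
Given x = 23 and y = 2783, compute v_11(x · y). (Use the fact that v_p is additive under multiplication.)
v_11(64009) = 2

v_p(x) = 0 (factor: 23 = 11^0 · 23); v_p(y) = 2 (factor: 2783 = 11^2 · 23). Additivity: v_p(xy) = v_p(x) + v_p(y) = 0 + 2 = 2. (Direct check: xy = 64009 = 11^2 · (529).)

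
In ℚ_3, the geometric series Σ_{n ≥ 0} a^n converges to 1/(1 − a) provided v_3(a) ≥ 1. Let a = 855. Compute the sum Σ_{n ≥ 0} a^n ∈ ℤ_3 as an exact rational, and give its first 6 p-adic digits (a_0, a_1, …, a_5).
Σ a^n = 1/(1 − a) = -1/854;  first 6 digits = (1, 0, 2, 1, 2, 2)

v_3(a) = 2 ≥ 1, so the series converges in ℤ_3 to 1/(1 − a) = 1/(1 − 855) = -1/854. Expand this rational in ℤ_3: compute digits iteratively via d_i = x_i mod 3, x_{i+1} = (x_i − d_i)/3. The first 6 digits are (1, 0, 2, 1, 2, 2).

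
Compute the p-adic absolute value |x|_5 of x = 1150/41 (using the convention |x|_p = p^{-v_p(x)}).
|1150/41|_5 = 1/25

Step 1 — compute v_5(x) by factoring powers of 5 out of the numerator and denominator: v_5(1150/41) = 2. Step 2 — apply |x|_p = p^{-v_p(x)} = 5^{-2} = 1/25.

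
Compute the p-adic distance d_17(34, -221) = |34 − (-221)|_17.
d_17(34, -221) = 1/17

Step 1 — x − y = 34 − (-221) = 255. Step 2 — v_17(255) = 1 (factor: 255 = (17^1 · 15); the sign does not affect v_p). Step 3 — |x − y|_17 = 17^{-1} = 1/17.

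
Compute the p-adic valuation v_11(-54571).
v_11(-54571) = 3

v_11(n) is the largest exponent k such that 11^k divides n. Factor out: -54571 = -11^3 · 41. (Sign doesn't affect v_p.) So v_11(-54571) = 3.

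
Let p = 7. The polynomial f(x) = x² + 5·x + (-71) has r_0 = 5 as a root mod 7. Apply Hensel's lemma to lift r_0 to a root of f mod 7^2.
r_1 = 26 (mod 49)

Hensel: r_{i+1} = r_i − f(r_i)·(f′(r_i))^{-1} mod 7^{i+2}, f′(x) = 2x + 5. Iterate:
  r_0 = 5 (mod 7)
  r_1 = 26 (mod 49)
Final: r = 26 satisfies f(r) ≡ 0 mod 7^2.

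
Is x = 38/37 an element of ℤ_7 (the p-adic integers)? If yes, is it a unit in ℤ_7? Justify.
x ∈ ℤ_7^× (unit); v_7(x) = 0

ℤ_7 = {x ∈ ℚ_7 : v_7(x) ≥ 0} and ℤ_7^× = {x ∈ ℤ_7 : v_7(x) = 0}. Here v_7(38/37) = v_7(num) − v_7(den) = 0; compare against these criteria.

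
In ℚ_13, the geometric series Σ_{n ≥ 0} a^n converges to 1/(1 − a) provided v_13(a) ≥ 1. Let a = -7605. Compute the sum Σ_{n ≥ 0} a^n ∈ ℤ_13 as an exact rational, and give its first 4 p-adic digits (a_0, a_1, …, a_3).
Σ a^n = 1/(1 − a) = 1/7606;  first 4 digits = (1, 0, 7, 9)

v_13(a) = 2 ≥ 1, so the series converges in ℤ_13 to 1/(1 − a) = 1/(1 − (-7605)) = 1/7606. Expand this rational in ℤ_13: compute digits iteratively via d_i = x_i mod 13, x_{i+1} = (x_i − d_i)/13. The first 4 digits are (1, 0, 7, 9).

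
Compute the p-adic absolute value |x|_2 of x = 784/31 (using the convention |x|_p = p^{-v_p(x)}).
|784/31|_2 = 1/16

Step 1 — compute v_2(x) by factoring powers of 2 out of the numerator and denominator: v_2(784/31) = 4. Step 2 — apply |x|_p = p^{-v_p(x)} = 2^{-4} = 1/16.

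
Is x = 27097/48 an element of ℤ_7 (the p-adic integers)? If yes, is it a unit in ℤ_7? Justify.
x ∈ ℤ_7 but not a unit; v_7(x) = 3 > 0

ℤ_7 = {x ∈ ℚ_7 : v_7(x) ≥ 0} and ℤ_7^× = {x ∈ ℤ_7 : v_7(x) = 0}. Here v_7(27097/48) = v_7(num) − v_7(den) = 3; compare against these criteria.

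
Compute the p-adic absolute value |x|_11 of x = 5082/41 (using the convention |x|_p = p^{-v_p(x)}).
|5082/41|_11 = 1/121

Step 1 — compute v_11(x) by factoring powers of 11 out of the numerator and denominator: v_11(5082/41) = 2. Step 2 — apply |x|_p = p^{-v_p(x)} = 11^{-2} = 1/121.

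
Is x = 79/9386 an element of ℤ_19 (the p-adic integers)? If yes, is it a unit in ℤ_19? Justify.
x ∉ ℤ_19 (v_19(x) = -2 < 0)

ℤ_19 = {x ∈ ℚ_19 : v_19(x) ≥ 0} and ℤ_19^× = {x ∈ ℤ_19 : v_19(x) = 0}. Here v_19(79/9386) = v_19(num) − v_19(den) = -2; compare against these criteria.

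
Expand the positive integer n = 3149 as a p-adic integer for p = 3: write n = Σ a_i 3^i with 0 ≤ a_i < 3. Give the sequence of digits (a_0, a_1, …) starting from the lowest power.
(a_0, a_1, …) = (2, 2, 1, 2, 2, 0, 1, 1)

Repeated division by 3 gives the digits low-to-high: 3149 = 2 + 2·3^1 + 1·3^2 + 2·3^3 + 2·3^4 + 1·3^6 + 1·3^7. Digit sequence: (2, 2, 1, 2, 2, 0, 1, 1).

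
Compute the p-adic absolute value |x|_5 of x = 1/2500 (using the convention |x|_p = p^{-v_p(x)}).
|1/2500|_5 = 625

Step 1 — compute v_5(x) by factoring powers of 5 out of the numerator and denominator: v_5(1/2500) = -4. Step 2 — apply |x|_p = p^{-v_p(x)} = 5^{4} = 625.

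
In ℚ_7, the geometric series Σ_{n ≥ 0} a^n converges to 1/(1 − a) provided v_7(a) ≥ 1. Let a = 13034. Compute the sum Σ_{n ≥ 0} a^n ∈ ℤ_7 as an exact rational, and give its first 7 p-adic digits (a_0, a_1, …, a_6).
Σ a^n = 1/(1 − a) = -1/13033;  first 7 digits = (1, 0, 0, 3, 5, 0, 2)

v_7(a) = 3 ≥ 1, so the series converges in ℤ_7 to 1/(1 − a) = 1/(1 − 13034) = -1/13033. Expand this rational in ℤ_7: compute digits iteratively via d_i = x_i mod 7, x_{i+1} = (x_i − d_i)/7. The first 7 digits are (1, 0, 0, 3, 5, 0, 2).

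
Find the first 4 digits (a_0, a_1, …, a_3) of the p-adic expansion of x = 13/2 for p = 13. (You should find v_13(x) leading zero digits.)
(a_0, …, a_3) = (0, 7, 6, 6)

v_13(13/2) = 1, so a_0 = ... = a_0 = 0. Factor out: x = 13^1 · u with u = 1/2 a unit in ℤ_13. Expand u iteratively via a_{v+i} = u_i mod 13, u_{i+1} = (u_i − a_{v+i})/13:
  u_0 = 1/2;  a_1 = 7;  u_1 = (u_0 − 7)/13 = -1/2
  u_1 = -1/2;  a_2 = 6;  u_2 = (u_1 − 6)/13 = -1/2
  u_2 = -1/2;  a_3 = 6;  u_3 = (u_2 − 6)/13 = -1/2
Digits: (0, 7, 6, 6).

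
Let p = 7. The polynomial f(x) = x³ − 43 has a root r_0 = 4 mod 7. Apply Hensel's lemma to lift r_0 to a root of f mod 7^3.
r_2 = 172 (mod 343)

Hensel: r_{i+1} = r_i − f(r_i)/f′(r_i) mod 7^{i+2}, where f′(x) = 3x². Iterate:
  r_0 = 4 (mod 7)
  r_1 = 25 (mod 49)
  r_2 = 172 (mod 343)
Final: r = 172 with f(r) ≡ 0 mod 7^3.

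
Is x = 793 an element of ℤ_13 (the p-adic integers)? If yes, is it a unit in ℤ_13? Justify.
x ∈ ℤ_13 but not a unit; v_13(x) = 1 > 0

ℤ_13 = {x ∈ ℚ_13 : v_13(x) ≥ 0} and ℤ_13^× = {x ∈ ℤ_13 : v_13(x) = 0}. Here v_13(793) = v_13(num) − v_13(den) = 1; compare against these criteria.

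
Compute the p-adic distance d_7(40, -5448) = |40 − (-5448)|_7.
d_7(40, -5448) = 1/343

Step 1 — x − y = 40 − (-5448) = 5488. Step 2 — v_7(5488) = 3 (factor: 5488 = (7^3 · 16); the sign does not affect v_p). Step 3 — |x − y|_7 = 7^{-3} = 1/343.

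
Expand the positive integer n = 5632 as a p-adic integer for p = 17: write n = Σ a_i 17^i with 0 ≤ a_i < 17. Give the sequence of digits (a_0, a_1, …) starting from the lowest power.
(a_0, a_1, …) = (5, 8, 2, 1)

Repeated division by 17 gives the digits low-to-high: 5632 = 5 + 8·17^1 + 2·17^2 + 1·17^3. Digit sequence: (5, 8, 2, 1).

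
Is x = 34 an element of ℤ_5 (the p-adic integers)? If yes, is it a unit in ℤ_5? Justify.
x ∈ ℤ_5^× (unit); v_5(x) = 0

ℤ_5 = {x ∈ ℚ_5 : v_5(x) ≥ 0} and ℤ_5^× = {x ∈ ℤ_5 : v_5(x) = 0}. Here v_5(34) = v_5(num) − v_5(den) = 0; compare against these criteria.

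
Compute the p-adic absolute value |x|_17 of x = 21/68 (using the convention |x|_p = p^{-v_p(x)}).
|21/68|_17 = 17

Step 1 — compute v_17(x) by factoring powers of 17 out of the numerator and denominator: v_17(21/68) = -1. Step 2 — apply |x|_p = p^{-v_p(x)} = 17^{1} = 17.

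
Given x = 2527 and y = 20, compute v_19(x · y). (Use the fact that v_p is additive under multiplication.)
v_19(50540) = 2

v_p(x) = 2 (factor: 2527 = 19^2 · 7); v_p(y) = 0 (factor: 20 = 19^0 · 20). Additivity: v_p(xy) = v_p(x) + v_p(y) = 2 + 0 = 2. (Direct check: xy = 50540 = 19^2 · (140).)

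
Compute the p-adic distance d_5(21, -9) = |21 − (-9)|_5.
d_5(21, -9) = 1/5

Step 1 — x − y = 21 − (-9) = 30. Step 2 — v_5(30) = 1 (factor: 30 = (5^1 · 6); the sign does not affect v_p). Step 3 — |x − y|_5 = 5^{-1} = 1/5.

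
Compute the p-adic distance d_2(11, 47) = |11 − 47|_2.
d_2(11, 47) = 1/4

Step 1 — x − y = 11 − 47 = -36. Step 2 — v_2(-36) = 2 (factor: -36 = −(2^2 · 9); the sign does not affect v_p). Step 3 — |x − y|_2 = 2^{-2} = 1/4.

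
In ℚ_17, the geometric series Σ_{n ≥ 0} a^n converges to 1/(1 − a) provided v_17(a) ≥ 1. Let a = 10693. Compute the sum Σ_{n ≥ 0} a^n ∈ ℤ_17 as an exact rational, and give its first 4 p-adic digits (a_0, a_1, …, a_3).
Σ a^n = 1/(1 − a) = -1/10692;  first 4 digits = (1, 0, 3, 2)

v_17(a) = 2 ≥ 1, so the series converges in ℤ_17 to 1/(1 − a) = 1/(1 − 10693) = -1/10692. Expand this rational in ℤ_17: compute digits iteratively via d_i = x_i mod 17, x_{i+1} = (x_i − d_i)/17. The first 4 digits are (1, 0, 3, 2).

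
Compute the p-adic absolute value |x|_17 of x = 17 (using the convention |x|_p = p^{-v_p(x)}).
|17|_17 = 1/17

Step 1 — compute v_17(x) by factoring powers of 17 out of the numerator and denominator: v_17(17) = 1. Step 2 — apply |x|_p = p^{-v_p(x)} = 17^{-1} = 1/17.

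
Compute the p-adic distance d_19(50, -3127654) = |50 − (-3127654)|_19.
d_19(50, -3127654) = 1/130321

Step 1 — x − y = 50 − (-3127654) = 3127704. Step 2 — v_19(3127704) = 4 (factor: 3127704 = (19^4 · 24); the sign does not affect v_p). Step 3 — |x − y|_19 = 19^{-4} = 1/130321.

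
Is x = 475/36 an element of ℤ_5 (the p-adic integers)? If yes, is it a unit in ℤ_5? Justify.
x ∈ ℤ_5 but not a unit; v_5(x) = 2 > 0

ℤ_5 = {x ∈ ℚ_5 : v_5(x) ≥ 0} and ℤ_5^× = {x ∈ ℤ_5 : v_5(x) = 0}. Here v_5(475/36) = v_5(num) − v_5(den) = 2; compare against these criteria.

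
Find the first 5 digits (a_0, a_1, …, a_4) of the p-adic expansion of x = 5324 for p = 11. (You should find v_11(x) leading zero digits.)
(a_0, …, a_4) = (0, 0, 0, 4, 0)

v_11(5324) = 3, so a_0 = ... = a_2 = 0. Factor out: x = 11^3 · u with u = 4 a unit in ℤ_11. Expand u iteratively via a_{v+i} = u_i mod 11, u_{i+1} = (u_i − a_{v+i})/11:
  u_0 = 4;  a_3 = 4;  u_1 = (u_0 − 4)/11 = 0
  u_1 = 0;  a_4 = 0;  u_2 = (u_1 − 0)/11 = 0
Digits: (0, 0, 0, 4, 0).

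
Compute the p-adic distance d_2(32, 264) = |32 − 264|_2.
d_2(32, 264) = 1/8

Step 1 — x − y = 32 − 264 = -232. Step 2 — v_2(-232) = 3 (factor: -232 = −(2^3 · 29); the sign does not affect v_p). Step 3 — |x − y|_2 = 2^{-3} = 1/8.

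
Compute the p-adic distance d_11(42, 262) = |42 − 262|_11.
d_11(42, 262) = 1/11

Step 1 — x − y = 42 − 262 = -220. Step 2 — v_11(-220) = 1 (factor: -220 = −(11^1 · 20); the sign does not affect v_p). Step 3 — |x − y|_11 = 11^{-1} = 1/11.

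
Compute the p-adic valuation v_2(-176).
v_2(-176) = 4

v_2(n) is the largest exponent k such that 2^k divides n. Factor out: -176 = -2^4 · 11. (Sign doesn't affect v_p.) So v_2(-176) = 4.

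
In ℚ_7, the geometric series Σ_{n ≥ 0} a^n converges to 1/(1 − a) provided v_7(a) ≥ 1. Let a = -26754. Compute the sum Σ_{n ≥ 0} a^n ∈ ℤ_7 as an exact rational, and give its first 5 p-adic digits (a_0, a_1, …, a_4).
Σ a^n = 1/(1 − a) = 1/26755;  first 5 digits = (1, 0, 0, 6, 2)

v_7(a) = 3 ≥ 1, so the series converges in ℤ_7 to 1/(1 − a) = 1/(1 − (-26754)) = 1/26755. Expand this rational in ℤ_7: compute digits iteratively via d_i = x_i mod 7, x_{i+1} = (x_i − d_i)/7. The first 5 digits are (1, 0, 0, 6, 2).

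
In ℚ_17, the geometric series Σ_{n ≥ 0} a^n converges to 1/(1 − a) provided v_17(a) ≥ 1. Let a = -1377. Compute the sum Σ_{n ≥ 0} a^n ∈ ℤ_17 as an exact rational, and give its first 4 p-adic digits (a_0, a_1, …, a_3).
Σ a^n = 1/(1 − a) = 1/1378;  first 4 digits = (1, 4, 11, 7)

v_17(a) = 1 ≥ 1, so the series converges in ℤ_17 to 1/(1 − a) = 1/(1 − (-1377)) = 1/1378. Expand this rational in ℤ_17: compute digits iteratively via d_i = x_i mod 17, x_{i+1} = (x_i − d_i)/17. The first 4 digits are (1, 4, 11, 7).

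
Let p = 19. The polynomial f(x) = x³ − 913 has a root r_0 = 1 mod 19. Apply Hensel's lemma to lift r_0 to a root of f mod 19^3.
r_2 = 3915 (mod 6859)

Hensel: r_{i+1} = r_i − f(r_i)/f′(r_i) mod 19^{i+2}, where f′(x) = 3x². Iterate:
  r_0 = 1 (mod 19)
  r_1 = 305 (mod 361)
  r_2 = 3915 (mod 6859)
Final: r = 3915 with f(r) ≡ 0 mod 19^3.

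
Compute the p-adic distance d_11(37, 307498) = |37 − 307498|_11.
d_11(37, 307498) = 1/14641

Step 1 — x − y = 37 − 307498 = -307461. Step 2 — v_11(-307461) = 4 (factor: -307461 = −(11^4 · 21); the sign does not affect v_p). Step 3 — |x − y|_11 = 11^{-4} = 1/14641.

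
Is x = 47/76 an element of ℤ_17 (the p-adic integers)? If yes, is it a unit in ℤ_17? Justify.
x ∈ ℤ_17^× (unit); v_17(x) = 0

ℤ_17 = {x ∈ ℚ_17 : v_17(x) ≥ 0} and ℤ_17^× = {x ∈ ℤ_17 : v_17(x) = 0}. Here v_17(47/76) = v_17(num) − v_17(den) = 0; compare against these criteria.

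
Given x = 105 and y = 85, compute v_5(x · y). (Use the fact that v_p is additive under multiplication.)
v_5(8925) = 2

v_p(x) = 1 (factor: 105 = 5^1 · 21); v_p(y) = 1 (factor: 85 = 5^1 · 17). Additivity: v_p(xy) = v_p(x) + v_p(y) = 1 + 1 = 2. (Direct check: xy = 8925 = 5^2 · (357).)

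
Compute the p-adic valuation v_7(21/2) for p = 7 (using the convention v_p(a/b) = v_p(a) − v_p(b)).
v_7(21/2) = 1

Factor powers of 7 from the numerator and denominator of the reduced fraction: 21 = 7^1 · 3 and 2 = 7^0 · 2. Apply v_p(a/b) = v_p(a) − v_p(b): v_7(21/2) = 1 − 0 = 1.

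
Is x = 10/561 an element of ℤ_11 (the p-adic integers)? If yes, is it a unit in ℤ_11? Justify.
x ∉ ℤ_11 (v_11(x) = -1 < 0)

ℤ_11 = {x ∈ ℚ_11 : v_11(x) ≥ 0} and ℤ_11^× = {x ∈ ℤ_11 : v_11(x) = 0}. Here v_11(10/561) = v_11(num) − v_11(den) = -1; compare against these criteria.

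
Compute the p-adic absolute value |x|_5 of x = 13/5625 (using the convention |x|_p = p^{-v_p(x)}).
|13/5625|_5 = 625

Step 1 — compute v_5(x) by factoring powers of 5 out of the numerator and denominator: v_5(13/5625) = -4. Step 2 — apply |x|_p = p^{-v_p(x)} = 5^{4} = 625.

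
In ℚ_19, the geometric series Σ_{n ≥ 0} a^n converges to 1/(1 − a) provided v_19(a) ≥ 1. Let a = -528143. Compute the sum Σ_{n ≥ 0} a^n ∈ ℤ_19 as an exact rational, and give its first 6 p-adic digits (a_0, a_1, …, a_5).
Σ a^n = 1/(1 − a) = 1/528144;  first 6 digits = (1, 0, 0, 18, 14, 18)

v_19(a) = 3 ≥ 1, so the series converges in ℤ_19 to 1/(1 − a) = 1/(1 − (-528143)) = 1/528144. Expand this rational in ℤ_19: compute digits iteratively via d_i = x_i mod 19, x_{i+1} = (x_i − d_i)/19. The first 6 digits are (1, 0, 0, 18, 14, 18).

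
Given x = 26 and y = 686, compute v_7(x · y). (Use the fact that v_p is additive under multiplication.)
v_7(17836) = 3

v_p(x) = 0 (factor: 26 = 7^0 · 26); v_p(y) = 3 (factor: 686 = 7^3 · 2). Additivity: v_p(xy) = v_p(x) + v_p(y) = 0 + 3 = 3. (Direct check: xy = 17836 = 7^3 · (52).)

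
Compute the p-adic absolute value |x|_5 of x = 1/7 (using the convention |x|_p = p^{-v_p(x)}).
|1/7|_5 = 1

Step 1 — compute v_5(x) by factoring powers of 5 out of the numerator and denominator: v_5(1/7) = 0. Step 2 — apply |x|_p = p^{-v_p(x)} = 5^{0} = 1.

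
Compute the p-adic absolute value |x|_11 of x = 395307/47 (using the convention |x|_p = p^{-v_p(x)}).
|395307/47|_11 = 1/14641

Step 1 — compute v_11(x) by factoring powers of 11 out of the numerator and denominator: v_11(395307/47) = 4. Step 2 — apply |x|_p = p^{-v_p(x)} = 11^{-4} = 1/14641.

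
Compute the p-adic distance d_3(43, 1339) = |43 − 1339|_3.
d_3(43, 1339) = 1/81

Step 1 — x − y = 43 − 1339 = -1296. Step 2 — v_3(-1296) = 4 (factor: -1296 = −(3^4 · 16); the sign does not affect v_p). Step 3 — |x − y|_3 = 3^{-4} = 1/81.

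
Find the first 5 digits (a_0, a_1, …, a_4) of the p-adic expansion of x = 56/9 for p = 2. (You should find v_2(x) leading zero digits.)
(a_0, …, a_4) = (0, 0, 0, 1, 1)

v_2(56/9) = 3, so a_0 = ... = a_2 = 0. Factor out: x = 2^3 · u with u = 7/9 a unit in ℤ_2. Expand u iteratively via a_{v+i} = u_i mod 2, u_{i+1} = (u_i − a_{v+i})/2:
  u_0 = 7/9;  a_3 = 1;  u_1 = (u_0 − 1)/2 = -1/9
  u_1 = -1/9;  a_4 = 1;  u_2 = (u_1 − 1)/2 = -5/9
Digits: (0, 0, 0, 1, 1).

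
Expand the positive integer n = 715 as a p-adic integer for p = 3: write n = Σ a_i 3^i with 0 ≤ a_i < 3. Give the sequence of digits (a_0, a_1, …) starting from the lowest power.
(a_0, a_1, …) = (1, 1, 1, 2, 2, 2)

Repeated division by 3 gives the digits low-to-high: 715 = 1 + 1·3^1 + 1·3^2 + 2·3^3 + 2·3^4 + 2·3^5. Digit sequence: (1, 1, 1, 2, 2, 2).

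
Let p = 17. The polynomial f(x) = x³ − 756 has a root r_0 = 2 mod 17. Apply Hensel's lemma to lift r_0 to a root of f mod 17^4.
r_3 = 69906 (mod 83521)

Hensel: r_{i+1} = r_i − f(r_i)/f′(r_i) mod 17^{i+2}, where f′(x) = 3x². Iterate:
  r_0 = 2 (mod 17)
  r_1 = 257 (mod 289)
  r_2 = 1124 (mod 4913)
  r_3 = 69906 (mod 83521)
Final: r = 69906 with f(r) ≡ 0 mod 17^4.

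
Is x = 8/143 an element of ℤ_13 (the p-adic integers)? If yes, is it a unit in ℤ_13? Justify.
x ∉ ℤ_13 (v_13(x) = -1 < 0)

ℤ_13 = {x ∈ ℚ_13 : v_13(x) ≥ 0} and ℤ_13^× = {x ∈ ℤ_13 : v_13(x) = 0}. Here v_13(8/143) = v_13(num) − v_13(den) = -1; compare against these criteria.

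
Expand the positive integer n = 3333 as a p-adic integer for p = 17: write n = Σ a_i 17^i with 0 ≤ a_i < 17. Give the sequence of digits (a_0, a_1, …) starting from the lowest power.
(a_0, a_1, …) = (1, 9, 11)

Repeated division by 17 gives the digits low-to-high: 3333 = 1 + 9·17^1 + 11·17^2. Digit sequence: (1, 9, 11).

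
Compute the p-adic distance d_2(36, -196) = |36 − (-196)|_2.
d_2(36, -196) = 1/8

Step 1 — x − y = 36 − (-196) = 232. Step 2 — v_2(232) = 3 (factor: 232 = (2^3 · 29); the sign does not affect v_p). Step 3 — |x − y|_2 = 2^{-3} = 1/8.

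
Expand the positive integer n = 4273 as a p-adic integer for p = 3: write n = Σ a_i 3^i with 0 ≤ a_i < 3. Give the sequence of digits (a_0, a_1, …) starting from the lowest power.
(a_0, a_1, …) = (1, 2, 0, 2, 1, 2, 2, 1)

Repeated division by 3 gives the digits low-to-high: 4273 = 1 + 2·3^1 + 2·3^3 + 1·3^4 + 2·3^5 + 2·3^6 + 1·3^7. Digit sequence: (1, 2, 0, 2, 1, 2, 2, 1).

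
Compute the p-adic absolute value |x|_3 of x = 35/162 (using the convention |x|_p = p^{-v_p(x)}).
|35/162|_3 = 81

Step 1 — compute v_3(x) by factoring powers of 3 out of the numerator and denominator: v_3(35/162) = -4. Step 2 — apply |x|_p = p^{-v_p(x)} = 3^{4} = 81.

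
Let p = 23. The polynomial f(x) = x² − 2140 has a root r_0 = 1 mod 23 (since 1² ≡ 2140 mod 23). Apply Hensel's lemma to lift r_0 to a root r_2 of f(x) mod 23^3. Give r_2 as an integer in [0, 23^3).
r_2 = 5567 (mod 12167)

Hensel's recurrence: r_{i+1} = r_i − f(r_i)·(f′(r_i))^{-1} mod 23^{i+2}, with f′(x) = 2x. Iterate:
  r_0 = 1 (mod 23)
  r_1 = 277 (mod 529)
  r_2 = 5567 (mod 12167)
Final: r_2 = 5567, and one checks f(r_2) ≡ 0 mod 23^3.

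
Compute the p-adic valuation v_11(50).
v_11(50) = 0

v_11(n) is the largest exponent k such that 11^k divides n. Factor out: 50 = 11^0 · 50. (Sign doesn't affect v_p.) So v_11(50) = 0.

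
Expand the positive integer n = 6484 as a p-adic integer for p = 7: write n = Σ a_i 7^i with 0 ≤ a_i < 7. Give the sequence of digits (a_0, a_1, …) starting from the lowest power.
(a_0, a_1, …) = (2, 2, 6, 4, 2)

Repeated division by 7 gives the digits low-to-high: 6484 = 2 + 2·7^1 + 6·7^2 + 4·7^3 + 2·7^4. Digit sequence: (2, 2, 6, 4, 2).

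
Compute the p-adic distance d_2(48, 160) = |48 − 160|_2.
d_2(48, 160) = 1/16

Step 1 — x − y = 48 − 160 = -112. Step 2 — v_2(-112) = 4 (factor: -112 = −(2^4 · 7); the sign does not affect v_p). Step 3 — |x − y|_2 = 2^{-4} = 1/16.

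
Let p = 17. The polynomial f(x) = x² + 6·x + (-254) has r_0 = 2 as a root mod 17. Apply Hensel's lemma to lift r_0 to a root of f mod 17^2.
r_1 = 257 (mod 289)

Hensel: r_{i+1} = r_i − f(r_i)·(f′(r_i))^{-1} mod 17^{i+2}, f′(x) = 2x + 6. Iterate:
  r_0 = 2 (mod 17)
  r_1 = 257 (mod 289)
Final: r = 257 satisfies f(r) ≡ 0 mod 17^2.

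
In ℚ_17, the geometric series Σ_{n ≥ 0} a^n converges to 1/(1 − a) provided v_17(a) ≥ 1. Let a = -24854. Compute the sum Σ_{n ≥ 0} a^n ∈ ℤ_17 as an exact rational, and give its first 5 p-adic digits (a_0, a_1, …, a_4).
Σ a^n = 1/(1 − a) = 1/24855;  first 5 digits = (1, 0, 16, 11, 0)

v_17(a) = 2 ≥ 1, so the series converges in ℤ_17 to 1/(1 − a) = 1/(1 − (-24854)) = 1/24855. Expand this rational in ℤ_17: compute digits iteratively via d_i = x_i mod 17, x_{i+1} = (x_i − d_i)/17. The first 5 digits are (1, 0, 16, 11, 0).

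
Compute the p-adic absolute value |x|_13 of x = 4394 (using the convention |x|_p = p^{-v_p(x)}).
|4394|_13 = 1/2197

Step 1 — compute v_13(x) by factoring powers of 13 out of the numerator and denominator: v_13(4394) = 3. Step 2 — apply |x|_p = p^{-v_p(x)} = 13^{-3} = 1/2197.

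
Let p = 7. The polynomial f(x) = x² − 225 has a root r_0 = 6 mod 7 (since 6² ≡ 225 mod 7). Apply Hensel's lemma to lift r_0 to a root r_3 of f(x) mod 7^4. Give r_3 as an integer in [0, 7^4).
r_3 = 2386 (mod 2401)

Hensel's recurrence: r_{i+1} = r_i − f(r_i)·(f′(r_i))^{-1} mod 7^{i+2}, with f′(x) = 2x. Iterate:
  r_0 = 6 (mod 7)
  r_1 = 34 (mod 49)
  r_2 = 328 (mod 343)
  r_3 = 2386 (mod 2401)
Final: r_3 = 2386, and one checks f(r_3) ≡ 0 mod 7^4.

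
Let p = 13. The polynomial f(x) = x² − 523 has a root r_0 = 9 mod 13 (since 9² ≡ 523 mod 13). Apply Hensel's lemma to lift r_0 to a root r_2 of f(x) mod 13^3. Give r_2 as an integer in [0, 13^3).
r_2 = 1855 (mod 2197)

Hensel's recurrence: r_{i+1} = r_i − f(r_i)·(f′(r_i))^{-1} mod 13^{i+2}, with f′(x) = 2x. Iterate:
  r_0 = 9 (mod 13)
  r_1 = 165 (mod 169)
  r_2 = 1855 (mod 2197)
Final: r_2 = 1855, and one checks f(r_2) ≡ 0 mod 13^3.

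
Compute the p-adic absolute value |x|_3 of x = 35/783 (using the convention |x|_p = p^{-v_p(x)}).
|35/783|_3 = 27

Step 1 — compute v_3(x) by factoring powers of 3 out of the numerator and denominator: v_3(35/783) = -3. Step 2 — apply |x|_p = p^{-v_p(x)} = 3^{3} = 27.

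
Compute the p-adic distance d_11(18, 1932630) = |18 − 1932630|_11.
d_11(18, 1932630) = 1/161051

Step 1 — x − y = 18 − 1932630 = -1932612. Step 2 — v_11(-1932612) = 5 (factor: -1932612 = −(11^5 · 12); the sign does not affect v_p). Step 3 — |x − y|_11 = 11^{-5} = 1/161051.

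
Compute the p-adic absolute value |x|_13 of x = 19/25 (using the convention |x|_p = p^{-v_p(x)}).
|19/25|_13 = 1

Step 1 — compute v_13(x) by factoring powers of 13 out of the numerator and denominator: v_13(19/25) = 0. Step 2 — apply |x|_p = p^{-v_p(x)} = 13^{0} = 1.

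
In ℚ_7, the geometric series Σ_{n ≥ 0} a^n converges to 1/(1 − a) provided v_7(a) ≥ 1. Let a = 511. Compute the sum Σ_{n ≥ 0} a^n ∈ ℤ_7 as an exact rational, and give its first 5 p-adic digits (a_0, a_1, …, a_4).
Σ a^n = 1/(1 − a) = -1/510;  first 5 digits = (1, 3, 5, 5, 1)

v_7(a) = 1 ≥ 1, so the series converges in ℤ_7 to 1/(1 − a) = 1/(1 − 511) = -1/510. Expand this rational in ℤ_7: compute digits iteratively via d_i = x_i mod 7, x_{i+1} = (x_i − d_i)/7. The first 5 digits are (1, 3, 5, 5, 1).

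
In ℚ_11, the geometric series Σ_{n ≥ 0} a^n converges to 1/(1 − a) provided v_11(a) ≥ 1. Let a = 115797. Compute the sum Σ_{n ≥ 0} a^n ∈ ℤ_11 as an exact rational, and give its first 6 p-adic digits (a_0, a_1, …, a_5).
Σ a^n = 1/(1 − a) = -1/115796;  first 6 digits = (1, 0, 0, 10, 7, 0)

v_11(a) = 3 ≥ 1, so the series converges in ℤ_11 to 1/(1 − a) = 1/(1 − 115797) = -1/115796. Expand this rational in ℤ_11: compute digits iteratively via d_i = x_i mod 11, x_{i+1} = (x_i − d_i)/11. The first 6 digits are (1, 0, 0, 10, 7, 0).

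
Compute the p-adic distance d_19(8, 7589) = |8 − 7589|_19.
d_19(8, 7589) = 1/361

Step 1 — x − y = 8 − 7589 = -7581. Step 2 — v_19(-7581) = 2 (factor: -7581 = −(19^2 · 21); the sign does not affect v_p). Step 3 — |x − y|_19 = 19^{-2} = 1/361.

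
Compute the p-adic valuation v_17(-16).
v_17(-16) = 0

v_17(n) is the largest exponent k such that 17^k divides n. Factor out: -16 = -17^0 · 16. (Sign doesn't affect v_p.) So v_17(-16) = 0.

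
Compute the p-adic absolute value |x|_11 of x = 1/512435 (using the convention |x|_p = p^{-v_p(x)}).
|1/512435|_11 = 14641

Step 1 — compute v_11(x) by factoring powers of 11 out of the numerator and denominator: v_11(1/512435) = -4. Step 2 — apply |x|_p = p^{-v_p(x)} = 11^{4} = 14641.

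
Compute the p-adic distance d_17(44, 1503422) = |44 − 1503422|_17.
d_17(44, 1503422) = 1/83521

Step 1 — x − y = 44 − 1503422 = -1503378. Step 2 — v_17(-1503378) = 4 (factor: -1503378 = −(17^4 · 18); the sign does not affect v_p). Step 3 — |x − y|_17 = 17^{-4} = 1/83521.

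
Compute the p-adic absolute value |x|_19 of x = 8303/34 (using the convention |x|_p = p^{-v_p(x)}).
|8303/34|_19 = 1/361

Step 1 — compute v_19(x) by factoring powers of 19 out of the numerator and denominator: v_19(8303/34) = 2. Step 2 — apply |x|_p = p^{-v_p(x)} = 19^{-2} = 1/361.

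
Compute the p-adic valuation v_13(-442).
v_13(-442) = 1

v_13(n) is the largest exponent k such that 13^k divides n. Factor out: -442 = -13^1 · 34. (Sign doesn't affect v_p.) So v_13(-442) = 1.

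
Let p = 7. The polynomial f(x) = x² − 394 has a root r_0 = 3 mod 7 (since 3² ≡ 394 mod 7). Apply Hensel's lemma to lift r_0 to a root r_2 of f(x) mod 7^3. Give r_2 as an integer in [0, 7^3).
r_2 = 59 (mod 343)

Hensel's recurrence: r_{i+1} = r_i − f(r_i)·(f′(r_i))^{-1} mod 7^{i+2}, with f′(x) = 2x. Iterate:
  r_0 = 3 (mod 7)
  r_1 = 10 (mod 49)
  r_2 = 59 (mod 343)
Final: r_2 = 59, and one checks f(r_2) ≡ 0 mod 7^3.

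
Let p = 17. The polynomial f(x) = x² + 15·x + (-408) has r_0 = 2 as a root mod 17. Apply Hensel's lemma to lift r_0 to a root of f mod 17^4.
r_3 = 35158 (mod 83521)

Hensel: r_{i+1} = r_i − f(r_i)·(f′(r_i))^{-1} mod 17^{i+2}, f′(x) = 2x + 15. Iterate:
  r_0 = 2 (mod 17)
  r_1 = 189 (mod 289)
  r_2 = 767 (mod 4913)
  r_3 = 35158 (mod 83521)
Final: r = 35158 satisfies f(r) ≡ 0 mod 17^4.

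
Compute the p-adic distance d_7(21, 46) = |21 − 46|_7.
d_7(21, 46) = 1

Step 1 — x − y = 21 − 46 = -25. Step 2 — v_7(-25) = 0 (factor: -25 = −(7^0 · 25); the sign does not affect v_p). Step 3 — |x − y|_7 = 7^{0} = 1.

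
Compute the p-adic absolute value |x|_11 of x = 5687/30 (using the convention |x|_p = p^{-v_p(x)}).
|5687/30|_11 = 1/121

Step 1 — compute v_11(x) by factoring powers of 11 out of the numerator and denominator: v_11(5687/30) = 2. Step 2 — apply |x|_p = p^{-v_p(x)} = 11^{-2} = 1/121.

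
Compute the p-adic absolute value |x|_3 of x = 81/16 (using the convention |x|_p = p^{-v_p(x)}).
|81/16|_3 = 1/81

Step 1 — compute v_3(x) by factoring powers of 3 out of the numerator and denominator: v_3(81/16) = 4. Step 2 — apply |x|_p = p^{-v_p(x)} = 3^{-4} = 1/81.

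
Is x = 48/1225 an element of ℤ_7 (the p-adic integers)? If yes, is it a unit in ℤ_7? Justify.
x ∉ ℤ_7 (v_7(x) = -2 < 0)

ℤ_7 = {x ∈ ℚ_7 : v_7(x) ≥ 0} and ℤ_7^× = {x ∈ ℤ_7 : v_7(x) = 0}. Here v_7(48/1225) = v_7(num) − v_7(den) = -2; compare against these criteria.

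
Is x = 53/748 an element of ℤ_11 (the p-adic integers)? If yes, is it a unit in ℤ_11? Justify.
x ∉ ℤ_11 (v_11(x) = -1 < 0)

ℤ_11 = {x ∈ ℚ_11 : v_11(x) ≥ 0} and ℤ_11^× = {x ∈ ℤ_11 : v_11(x) = 0}. Here v_11(53/748) = v_11(num) − v_11(den) = -1; compare against these criteria.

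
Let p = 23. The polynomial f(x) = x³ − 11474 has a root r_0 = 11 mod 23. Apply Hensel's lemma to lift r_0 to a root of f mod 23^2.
r_1 = 310 (mod 529)

Hensel: r_{i+1} = r_i − f(r_i)/f′(r_i) mod 23^{i+2}, where f′(x) = 3x². Iterate:
  r_0 = 11 (mod 23)
  r_1 = 310 (mod 529)
Final: r = 310 with f(r) ≡ 0 mod 23^2.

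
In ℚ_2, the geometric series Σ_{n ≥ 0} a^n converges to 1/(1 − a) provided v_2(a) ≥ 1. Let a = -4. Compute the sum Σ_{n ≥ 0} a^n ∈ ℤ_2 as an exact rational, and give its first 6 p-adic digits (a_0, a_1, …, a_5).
Σ a^n = 1/(1 − a) = 1/5;  first 6 digits = (1, 0, 1, 1, 0, 0)

v_2(a) = 2 ≥ 1, so the series converges in ℤ_2 to 1/(1 − a) = 1/(1 − (-4)) = 1/5. Expand this rational in ℤ_2: compute digits iteratively via d_i = x_i mod 2, x_{i+1} = (x_i − d_i)/2. The first 6 digits are (1, 0, 1, 1, 0, 0).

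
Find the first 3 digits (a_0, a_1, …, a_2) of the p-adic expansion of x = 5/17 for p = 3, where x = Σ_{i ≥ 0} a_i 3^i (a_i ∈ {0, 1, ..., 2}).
(a_0, …, a_2) = (1, 1, 1)

v_3(5/17) = 0 (numerator and denominator both coprime to 3), so x ∈ ℤ_3^×. Compute digits iteratively via a_i = x_i mod 3, x_{i+1} = (x_i − a_i)/3, with x_0 = x:
  x_0 = 5/17;  a_0 = 1;  x_1 = (x_0 − 1)/3 = -4/17
  x_1 = -4/17;  a_1 = 1;  x_2 = (x_1 − 1)/3 = -7/17
  x_2 = -7/17;  a_2 = 1;  x_3 = (x_2 − 1)/3 = -8/17
Digits: (1, 1, 1).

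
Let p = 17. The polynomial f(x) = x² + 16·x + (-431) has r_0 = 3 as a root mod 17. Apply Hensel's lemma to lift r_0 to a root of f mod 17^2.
r_1 = 20 (mod 289)

Hensel: r_{i+1} = r_i − f(r_i)·(f′(r_i))^{-1} mod 17^{i+2}, f′(x) = 2x + 16. Iterate:
  r_0 = 3 (mod 17)
  r_1 = 20 (mod 289)
Final: r = 20 satisfies f(r) ≡ 0 mod 17^2.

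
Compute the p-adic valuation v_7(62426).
v_7(62426) = 4

v_7(n) is the largest exponent k such that 7^k divides n. Factor out: 62426 = 7^4 · 26. (Sign doesn't affect v_p.) So v_7(62426) = 4.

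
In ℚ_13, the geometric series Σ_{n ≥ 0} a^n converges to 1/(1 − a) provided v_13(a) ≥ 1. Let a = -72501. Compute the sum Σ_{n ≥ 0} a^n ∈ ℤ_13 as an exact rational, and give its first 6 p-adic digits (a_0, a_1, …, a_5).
Σ a^n = 1/(1 − a) = 1/72502;  first 6 digits = (1, 0, 0, 6, 10, 12)

v_13(a) = 3 ≥ 1, so the series converges in ℤ_13 to 1/(1 − a) = 1/(1 − (-72501)) = 1/72502. Expand this rational in ℤ_13: compute digits iteratively via d_i = x_i mod 13, x_{i+1} = (x_i − d_i)/13. The first 6 digits are (1, 0, 0, 6, 10, 12).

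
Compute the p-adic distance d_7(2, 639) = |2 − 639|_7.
d_7(2, 639) = 1/49

Step 1 — x − y = 2 − 639 = -637. Step 2 — v_7(-637) = 2 (factor: -637 = −(7^2 · 13); the sign does not affect v_p). Step 3 — |x − y|_7 = 7^{-2} = 1/49.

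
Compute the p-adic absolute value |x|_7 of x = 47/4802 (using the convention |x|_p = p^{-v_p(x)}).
|47/4802|_7 = 2401

Step 1 — compute v_7(x) by factoring powers of 7 out of the numerator and denominator: v_7(47/4802) = -4. Step 2 — apply |x|_p = p^{-v_p(x)} = 7^{4} = 2401.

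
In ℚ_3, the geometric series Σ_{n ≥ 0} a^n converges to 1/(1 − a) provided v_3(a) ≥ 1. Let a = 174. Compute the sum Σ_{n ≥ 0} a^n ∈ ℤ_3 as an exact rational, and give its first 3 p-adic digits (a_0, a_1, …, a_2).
Σ a^n = 1/(1 − a) = -1/173;  first 3 digits = (1, 1, 2)

v_3(a) = 1 ≥ 1, so the series converges in ℤ_3 to 1/(1 − a) = 1/(1 − 174) = -1/173. Expand this rational in ℤ_3: compute digits iteratively via d_i = x_i mod 3, x_{i+1} = (x_i − d_i)/3. The first 3 digits are (1, 1, 2).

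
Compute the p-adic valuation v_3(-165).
v_3(-165) = 1

v_3(n) is the largest exponent k such that 3^k divides n. Factor out: -165 = -3^1 · 55. (Sign doesn't affect v_p.) So v_3(-165) = 1.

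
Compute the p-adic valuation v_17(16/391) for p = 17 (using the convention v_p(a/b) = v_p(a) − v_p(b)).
v_17(16/391) = -1

Factor powers of 17 from the numerator and denominator of the reduced fraction: 16 = 17^0 · 16 and 391 = 17^1 · 23. Apply v_p(a/b) = v_p(a) − v_p(b): v_17(16/391) = 0 − 1 = -1.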